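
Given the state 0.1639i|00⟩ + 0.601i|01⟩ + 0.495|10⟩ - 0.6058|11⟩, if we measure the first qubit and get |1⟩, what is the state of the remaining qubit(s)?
0.6327|0⟩ - 0.7744|1⟩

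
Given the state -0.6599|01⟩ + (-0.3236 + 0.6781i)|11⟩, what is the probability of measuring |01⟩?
0.4355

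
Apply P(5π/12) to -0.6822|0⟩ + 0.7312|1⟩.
-0.6822|0⟩ + (0.1892 + 0.7063i)|1⟩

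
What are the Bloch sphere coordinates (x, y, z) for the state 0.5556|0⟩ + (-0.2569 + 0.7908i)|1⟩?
(-0.2855, 0.8787, -0.3827)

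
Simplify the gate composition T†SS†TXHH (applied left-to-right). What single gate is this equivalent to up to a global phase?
X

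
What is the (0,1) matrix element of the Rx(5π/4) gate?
-0.9239i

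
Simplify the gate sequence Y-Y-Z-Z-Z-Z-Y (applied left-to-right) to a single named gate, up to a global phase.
Y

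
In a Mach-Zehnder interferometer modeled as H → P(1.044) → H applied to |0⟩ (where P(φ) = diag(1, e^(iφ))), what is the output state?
(0.7514 + 0.4322i)|0⟩ + (0.2486 - 0.4322i)|1⟩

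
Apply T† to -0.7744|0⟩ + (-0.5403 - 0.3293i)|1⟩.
-0.7744|0⟩ + (-0.6149 + 0.1492i)|1⟩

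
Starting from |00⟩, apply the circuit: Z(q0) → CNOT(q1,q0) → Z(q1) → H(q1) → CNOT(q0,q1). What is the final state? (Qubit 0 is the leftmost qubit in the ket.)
1/√2|00⟩ + 1/√2|01⟩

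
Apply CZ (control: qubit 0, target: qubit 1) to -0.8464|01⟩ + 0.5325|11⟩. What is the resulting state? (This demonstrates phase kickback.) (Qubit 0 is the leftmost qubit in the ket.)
-0.8464|01⟩ - 0.5325|11⟩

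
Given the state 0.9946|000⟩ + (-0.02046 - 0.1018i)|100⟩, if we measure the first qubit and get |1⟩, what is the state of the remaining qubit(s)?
(-0.197 - 0.9804i)|00⟩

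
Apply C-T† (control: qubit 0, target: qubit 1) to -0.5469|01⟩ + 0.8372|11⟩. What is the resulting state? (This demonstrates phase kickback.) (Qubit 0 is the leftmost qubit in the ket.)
-0.5469|01⟩ + (0.592 - 0.592i)|11⟩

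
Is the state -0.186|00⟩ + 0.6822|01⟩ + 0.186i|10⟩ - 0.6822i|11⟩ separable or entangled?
Separable

Writing the state as a|00⟩ + b|01⟩ + c|10⟩ + d|11⟩, it is a product state iff ad − bc = 0.
Here (a, b, c, d) = (-0.186, 0.6822, 0.186i, -0.6822i): ad − bc = (-0.186)(-0.6822i) − (0.6822)(0.186i) = 0, so the state is separable.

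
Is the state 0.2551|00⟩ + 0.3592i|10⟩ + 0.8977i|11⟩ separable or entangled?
Entangled

Writing the state as a|00⟩ + b|01⟩ + c|10⟩ + d|11⟩, it is a product state iff ad − bc = 0.
Here (a, b, c, d) = (0.2551, 0, 0.3592i, 0.8977i): ad − bc = (0.2551)(0.8977i) − (0)(0.3592i) = 0.229i ≠ 0, so the state is entangled.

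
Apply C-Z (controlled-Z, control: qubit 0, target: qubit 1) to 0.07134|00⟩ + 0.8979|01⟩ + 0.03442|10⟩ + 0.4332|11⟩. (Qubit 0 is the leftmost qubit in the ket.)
0.07134|00⟩ + 0.8979|01⟩ + 0.03442|10⟩ - 0.4332|11⟩

C-Z leaves the control-|0⟩ kets |00⟩, |01⟩ unchanged and applies Z to qubit 1 on the control-|1⟩ pair (|10⟩, |11⟩).
Z = [[1, 0], [0, -1]].
With a = amp(|10⟩) = 0.03442 and b = amp(|11⟩) = 0.4332:
new amp(|10⟩) = (1)·a = 0.03442
new amp(|11⟩) = (-1)·b = -0.4332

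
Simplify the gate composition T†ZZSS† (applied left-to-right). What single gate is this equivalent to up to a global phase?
T†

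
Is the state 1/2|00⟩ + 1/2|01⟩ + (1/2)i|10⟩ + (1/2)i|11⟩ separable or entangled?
Separable

Writing the state as a|00⟩ + b|01⟩ + c|10⟩ + d|11⟩, it is a product state iff ad − bc = 0.
Here (a, b, c, d) = (1/2, 1/2, (1/2)i, (1/2)i): ad − bc = (1/2)((1/2)i) − (1/2)((1/2)i) = 0, so the state is separable.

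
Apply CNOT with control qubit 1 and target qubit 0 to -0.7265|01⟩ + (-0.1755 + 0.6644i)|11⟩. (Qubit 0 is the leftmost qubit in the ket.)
(-0.1755 + 0.6644i)|01⟩ - 0.7265|11⟩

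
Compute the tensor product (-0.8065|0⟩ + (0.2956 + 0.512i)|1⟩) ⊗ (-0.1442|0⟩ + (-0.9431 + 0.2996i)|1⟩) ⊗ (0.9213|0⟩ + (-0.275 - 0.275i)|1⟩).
0.1071|000⟩ + (-0.03198 - 0.03198i)|001⟩ + (0.7008 - 0.2226i)|010⟩ + (-0.2756 - 0.1427i)|011⟩ + (-0.03927 - 0.06802i)|100⟩ + (-0.008581 + 0.03203i)|101⟩ + (-0.3982 - 0.3633i)|110⟩ + (0.01041 + 0.2273i)|111⟩

amp(|b₁b₂…⟩) = product of the factor amplitudes for bits b₁, b₂, …; only kets whose every factor amplitude is nonzero survive.
|000⟩: (-0.8065)(-0.1442)(0.9213) = 0.1071
|001⟩: (-0.8065)(-0.1442)(-0.275 - 0.275i) = (-0.03198 - 0.03198i)
|010⟩: (-0.8065)(-0.9431 + 0.2996i)(0.9213) = (0.7008 - 0.2226i)
|011⟩: (-0.8065)(-0.9431 + 0.2996i)(-0.275 - 0.275i) = (-0.2756 - 0.1427i)
|100⟩: (0.2956 + 0.512i)(-0.1442)(0.9213) = (-0.03927 - 0.06802i)
|101⟩: (0.2956 + 0.512i)(-0.1442)(-0.275 - 0.275i) = (-0.008581 + 0.03203i)
|110⟩: (0.2956 + 0.512i)(-0.9431 + 0.2996i)(0.9213) = (-0.3982 - 0.3633i)
|111⟩: (0.2956 + 0.512i)(-0.9431 + 0.2996i)(-0.275 - 0.275i) = (0.01041 + 0.2273i)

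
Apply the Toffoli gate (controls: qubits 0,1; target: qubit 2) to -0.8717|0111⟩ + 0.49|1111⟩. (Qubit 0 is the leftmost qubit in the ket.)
-0.8717|0111⟩ + 0.49|1101⟩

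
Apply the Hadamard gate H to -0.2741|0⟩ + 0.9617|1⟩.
0.4862|0⟩ - 0.8738|1⟩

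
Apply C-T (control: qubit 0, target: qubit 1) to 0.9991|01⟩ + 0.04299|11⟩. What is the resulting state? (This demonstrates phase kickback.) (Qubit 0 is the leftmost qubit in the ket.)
0.9991|01⟩ + (0.0304 + 0.0304i)|11⟩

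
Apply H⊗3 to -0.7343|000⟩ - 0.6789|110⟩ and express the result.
-0.4996|000⟩ - 0.4996|001⟩ - 0.01959|010⟩ - 0.01959|011⟩ - 0.01959|100⟩ - 0.01959|101⟩ - 0.4996|110⟩ - 0.4996|111⟩

H⊗3 gives amp(|y⟩) = (1/2√2) Σ_x (−1)^(x·y) amp(|x⟩), where x·y is the number of positions in which both x and y have a 1.
|000⟩: (-0.7343 - 0.6789)/(2√2) = -0.4996
|001⟩: (-0.7343 - 0.6789)/(2√2) = -0.4996
|010⟩: (-0.7343 + 0.6789)/(2√2) = -0.01959
|011⟩: (-0.7343 + 0.6789)/(2√2) = -0.01959
|100⟩: (-0.7343 + 0.6789)/(2√2) = -0.01959
|101⟩: (-0.7343 + 0.6789)/(2√2) = -0.01959
|110⟩: (-0.7343 - 0.6789)/(2√2) = -0.4996
|111⟩: (-0.7343 - 0.6789)/(2√2) = -0.4996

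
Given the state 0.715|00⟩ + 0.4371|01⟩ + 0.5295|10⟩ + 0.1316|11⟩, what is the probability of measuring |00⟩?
0.5112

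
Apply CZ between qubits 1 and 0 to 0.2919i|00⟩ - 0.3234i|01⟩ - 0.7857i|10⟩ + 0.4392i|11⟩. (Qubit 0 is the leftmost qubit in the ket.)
0.2919i|00⟩ - 0.3234i|01⟩ - 0.7857i|10⟩ - 0.4392i|11⟩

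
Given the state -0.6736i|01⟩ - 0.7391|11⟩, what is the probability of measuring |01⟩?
0.4537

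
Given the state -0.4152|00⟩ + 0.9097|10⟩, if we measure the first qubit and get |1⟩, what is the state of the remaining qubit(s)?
|0⟩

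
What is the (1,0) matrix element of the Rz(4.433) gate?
0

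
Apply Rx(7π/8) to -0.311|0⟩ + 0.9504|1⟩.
(-0.06067 - 0.9321i)|0⟩ + (0.1854 + 0.305i)|1⟩

Rx(7π/8) = [[cos(θ/2), −i·sin(θ/2)], [−i·sin(θ/2), cos(θ/2)]]; θ = 7π/8, cos(θ/2) ≈ 0.19509, sin(θ/2) ≈ 0.980785.
With a = amp(|0⟩) = -0.311 and b = amp(|1⟩) = 0.9504:
new amp(|0⟩) = (0.19509)·a + (-0.980785i)·b = (-0.06067 - 0.9321i)
new amp(|1⟩) = (-0.980785i)·a + (0.19509)·b = (0.1854 + 0.305i)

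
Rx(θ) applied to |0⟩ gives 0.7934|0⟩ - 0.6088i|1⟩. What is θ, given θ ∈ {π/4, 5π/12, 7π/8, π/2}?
5π/12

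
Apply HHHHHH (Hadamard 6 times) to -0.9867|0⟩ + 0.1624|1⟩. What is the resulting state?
-0.9867|0⟩ + 0.1624|1⟩

H² = I, so an even number of Hadamards cancels: H^6 = I and the state is unchanged.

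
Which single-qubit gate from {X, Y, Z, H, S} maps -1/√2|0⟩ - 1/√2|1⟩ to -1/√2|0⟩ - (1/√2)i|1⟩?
S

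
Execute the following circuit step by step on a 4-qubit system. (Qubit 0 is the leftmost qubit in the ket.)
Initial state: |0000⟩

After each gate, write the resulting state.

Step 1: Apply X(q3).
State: |0001⟩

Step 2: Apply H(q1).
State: 1/√2|0001⟩ + 1/√2|0101⟩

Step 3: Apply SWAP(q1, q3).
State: 1/√2|0100⟩ + 1/√2|0101⟩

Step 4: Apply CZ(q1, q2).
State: 1/√2|0100⟩ + 1/√2|0101⟩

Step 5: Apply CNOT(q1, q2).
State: 1/√2|0110⟩ + 1/√2|0111⟩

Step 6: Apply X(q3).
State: 1/√2|0110⟩ + 1/√2|0111⟩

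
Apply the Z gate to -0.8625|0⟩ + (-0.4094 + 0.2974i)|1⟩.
-0.8625|0⟩ + (0.4094 - 0.2974i)|1⟩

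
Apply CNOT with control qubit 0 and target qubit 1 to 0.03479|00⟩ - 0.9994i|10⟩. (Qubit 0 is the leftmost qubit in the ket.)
0.03479|00⟩ - 0.9994i|11⟩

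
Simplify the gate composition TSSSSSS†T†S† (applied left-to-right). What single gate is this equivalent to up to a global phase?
S†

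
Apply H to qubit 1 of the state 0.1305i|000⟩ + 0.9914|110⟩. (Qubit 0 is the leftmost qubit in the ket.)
0.09228i|000⟩ + 0.09228i|010⟩ + 0.701|100⟩ - 0.701|110⟩

H on qubit 1 mixes each pair of kets that differ only in qubit 1: amplitudes (a, b) of (|…0…⟩, |…1…⟩) become ((a + b)/√2, (a − b)/√2). Kets absent from the input have amplitude 0.
(|000⟩, |010⟩): (a, b) = (0.1305i, 0) → (0.09228i, 0.09228i)
(|100⟩, |110⟩): (a, b) = (0, 0.9914) → (0.701, -0.701)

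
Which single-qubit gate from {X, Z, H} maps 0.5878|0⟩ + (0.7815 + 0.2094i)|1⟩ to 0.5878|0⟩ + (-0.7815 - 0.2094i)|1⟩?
Z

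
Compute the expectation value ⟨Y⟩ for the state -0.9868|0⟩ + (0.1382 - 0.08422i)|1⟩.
0.1662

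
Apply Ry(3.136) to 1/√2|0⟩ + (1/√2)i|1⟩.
(0.001977 - 0.7071i)|0⟩ + (0.7071 + 0.001977i)|1⟩

Ry(3.136) = [[cos(θ/2), −sin(θ/2)], [sin(θ/2), cos(θ/2)]]; θ = 3.136, cos(θ/2) ≈ 0.00279632, sin(θ/2) ≈ 0.999996.
With a = amp(|0⟩) = 1/√2 and b = amp(|1⟩) = (1/√2)i:
new amp(|0⟩) = (0.00279632)·a + (-0.999996)·b = (0.001977 - 0.7071i)
new amp(|1⟩) = (0.999996)·a + (0.00279632)·b = (0.7071 + 0.001977i)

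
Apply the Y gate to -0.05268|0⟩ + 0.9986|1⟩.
-0.9986i|0⟩ - 0.05268i|1⟩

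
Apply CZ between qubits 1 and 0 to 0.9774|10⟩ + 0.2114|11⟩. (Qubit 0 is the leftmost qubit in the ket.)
0.9774|10⟩ - 0.2114|11⟩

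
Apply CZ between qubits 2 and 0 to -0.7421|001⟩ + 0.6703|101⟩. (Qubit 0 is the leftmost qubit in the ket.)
-0.7421|001⟩ - 0.6703|101⟩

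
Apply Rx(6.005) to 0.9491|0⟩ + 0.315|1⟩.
(-0.9399 - 0.04367i)|0⟩ + (-0.312 - 0.1316i)|1⟩

Rx(6.005) = [[cos(θ/2), −i·sin(θ/2)], [−i·sin(θ/2), cos(θ/2)]]; θ = 6.005, cos(θ/2) ≈ -0.990342, sin(θ/2) ≈ 0.138645.
With a = amp(|0⟩) = 0.9491 and b = amp(|1⟩) = 0.315:
new amp(|0⟩) = (-0.990342)·a + (-0.138645i)·b = (-0.9399 - 0.04367i)
new amp(|1⟩) = (-0.138645i)·a + (-0.990342)·b = (-0.312 - 0.1316i)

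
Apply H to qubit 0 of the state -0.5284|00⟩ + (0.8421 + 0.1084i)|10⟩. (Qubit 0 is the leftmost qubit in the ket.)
(0.2218 + 0.07665i)|00⟩ + (-0.9691 - 0.07665i)|10⟩

H on qubit 0 mixes each pair of kets that differ only in qubit 0: amplitudes (a, b) of (|…0…⟩, |…1…⟩) become ((a + b)/√2, (a − b)/√2). Kets absent from the input have amplitude 0.
(|00⟩, |10⟩): (a, b) = (-0.5284, (0.8421 + 0.1084i)) → ((0.2218 + 0.07665i), (-0.9691 - 0.07665i))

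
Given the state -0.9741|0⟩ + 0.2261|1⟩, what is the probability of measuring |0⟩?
0.9489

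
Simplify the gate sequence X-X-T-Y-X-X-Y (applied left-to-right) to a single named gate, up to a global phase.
T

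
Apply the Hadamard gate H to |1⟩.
1/√2|0⟩ - 1/√2|1⟩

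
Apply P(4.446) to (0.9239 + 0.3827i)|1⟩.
(0.126 - 0.9921i)|1⟩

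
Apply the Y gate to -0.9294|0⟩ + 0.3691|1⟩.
-0.3691i|0⟩ - 0.9294i|1⟩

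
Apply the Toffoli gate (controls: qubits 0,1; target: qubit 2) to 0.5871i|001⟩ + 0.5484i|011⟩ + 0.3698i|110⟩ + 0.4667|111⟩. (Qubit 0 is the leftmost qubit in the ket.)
0.5871i|001⟩ + 0.5484i|011⟩ + 0.4667|110⟩ + 0.3698i|111⟩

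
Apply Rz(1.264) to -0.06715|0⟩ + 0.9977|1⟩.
(-0.05418 + 0.03967i)|0⟩ + (0.805 + 0.5894i)|1⟩

Rz(1.264) = [[e^(−iθ/2), 0], [0, e^(iθ/2)]] with e^(±iθ/2) = cos(θ/2) ± i·sin(θ/2); θ = 1.264, cos(θ/2) ≈ 0.806848, sin(θ/2) ≈ 0.59076.
With a = amp(|0⟩) = -0.06715 and b = amp(|1⟩) = 0.9977:
new amp(|0⟩) = (0.806848 - 0.59076i)·a = (-0.05418 + 0.03967i)
new amp(|1⟩) = (0.806848 + 0.59076i)·b = (0.805 + 0.5894i)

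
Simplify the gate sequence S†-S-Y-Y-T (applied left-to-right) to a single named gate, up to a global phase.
T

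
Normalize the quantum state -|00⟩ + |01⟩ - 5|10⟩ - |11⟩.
-0.189|00⟩ + 0.189|01⟩ - 0.9449|10⟩ - 0.189|11⟩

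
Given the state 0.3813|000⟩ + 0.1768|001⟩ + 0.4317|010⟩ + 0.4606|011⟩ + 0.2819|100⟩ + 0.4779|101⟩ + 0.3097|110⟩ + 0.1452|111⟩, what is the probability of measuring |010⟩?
0.1864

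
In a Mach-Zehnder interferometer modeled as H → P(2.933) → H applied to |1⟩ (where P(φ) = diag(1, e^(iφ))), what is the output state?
(0.9892 - 0.1035i)|0⟩ + (0.01084 + 0.1035i)|1⟩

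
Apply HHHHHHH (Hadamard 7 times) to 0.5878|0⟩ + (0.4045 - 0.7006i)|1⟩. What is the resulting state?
(0.7017 - 0.4954i)|0⟩ + (0.1296 + 0.4954i)|1⟩

H² = I, so H^7 = H: a single Hadamard. With (a, b) = (0.5878, (0.4045 - 0.7006i)), H gives ((a + b)/√2, (a − b)/√2) = ((0.7017 - 0.4954i), (0.1296 + 0.4954i)).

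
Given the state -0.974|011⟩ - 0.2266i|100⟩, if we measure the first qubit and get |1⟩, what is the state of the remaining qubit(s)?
-i|00⟩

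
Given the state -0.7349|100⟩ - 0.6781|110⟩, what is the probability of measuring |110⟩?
0.4598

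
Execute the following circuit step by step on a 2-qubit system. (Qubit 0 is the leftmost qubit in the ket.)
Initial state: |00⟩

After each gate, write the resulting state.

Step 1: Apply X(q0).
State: |10⟩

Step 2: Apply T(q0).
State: (1/√2 + (1/√2)i)|10⟩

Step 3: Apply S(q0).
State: (-1/√2 + (1/√2)i)|10⟩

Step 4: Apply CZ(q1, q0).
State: (-1/√2 + (1/√2)i)|10⟩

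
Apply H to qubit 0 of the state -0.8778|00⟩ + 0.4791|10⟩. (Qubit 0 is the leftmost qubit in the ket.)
-0.2819|00⟩ - 0.9595|10⟩

H on qubit 0 mixes each pair of kets that differ only in qubit 0: amplitudes (a, b) of (|…0…⟩, |…1…⟩) become ((a + b)/√2, (a − b)/√2). Kets absent from the input have amplitude 0.
(|00⟩, |10⟩): (a, b) = (-0.8778, 0.4791) → (-0.2819, -0.9595)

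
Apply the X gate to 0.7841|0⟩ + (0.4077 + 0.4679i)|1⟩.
(0.4077 + 0.4679i)|0⟩ + 0.7841|1⟩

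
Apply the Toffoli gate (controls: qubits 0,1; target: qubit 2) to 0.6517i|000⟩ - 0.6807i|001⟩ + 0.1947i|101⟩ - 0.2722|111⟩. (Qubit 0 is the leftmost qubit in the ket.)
0.6517i|000⟩ - 0.6807i|001⟩ + 0.1947i|101⟩ - 0.2722|110⟩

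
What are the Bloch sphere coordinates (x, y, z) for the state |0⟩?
(0, 0, 1)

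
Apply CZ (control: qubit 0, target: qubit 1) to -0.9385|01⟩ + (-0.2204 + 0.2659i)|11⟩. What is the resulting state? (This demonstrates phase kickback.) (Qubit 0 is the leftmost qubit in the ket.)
-0.9385|01⟩ + (0.2204 - 0.2659i)|11⟩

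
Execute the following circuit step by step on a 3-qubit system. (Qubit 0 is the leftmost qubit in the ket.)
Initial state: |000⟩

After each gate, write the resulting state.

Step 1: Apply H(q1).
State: 1/√2|000⟩ + 1/√2|010⟩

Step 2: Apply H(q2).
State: 1/2|000⟩ + 1/2|001⟩ + 1/2|010⟩ + 1/2|011⟩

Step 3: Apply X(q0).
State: 1/2|100⟩ + 1/2|101⟩ + 1/2|110⟩ + 1/2|111⟩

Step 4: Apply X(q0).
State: 1/2|000⟩ + 1/2|001⟩ + 1/2|010⟩ + 1/2|011⟩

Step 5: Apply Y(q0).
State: (1/2)i|100⟩ + (1/2)i|101⟩ + (1/2)i|110⟩ + (1/2)i|111⟩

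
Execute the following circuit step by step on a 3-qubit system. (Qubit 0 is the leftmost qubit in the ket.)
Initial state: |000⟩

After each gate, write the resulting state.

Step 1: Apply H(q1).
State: 1/√2|000⟩ + 1/√2|010⟩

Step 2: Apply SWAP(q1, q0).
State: 1/√2|000⟩ + 1/√2|100⟩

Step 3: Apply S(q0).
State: 1/√2|000⟩ + (1/√2)i|100⟩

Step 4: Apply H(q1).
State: 1/2|000⟩ + 1/2|010⟩ + (1/2)i|100⟩ + (1/2)i|110⟩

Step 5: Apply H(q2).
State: 1/√8|000⟩ + 1/√8|001⟩ + 1/√8|010⟩ + 1/√8|011⟩ + (1/√8)i|100⟩ + (1/√8)i|101⟩ + (1/√8)i|110⟩ + (1/√8)i|111⟩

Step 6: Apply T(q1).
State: 1/√8|000⟩ + 1/√8|001⟩ + (0.25 + 0.25i)|010⟩ + (0.25 + 0.25i)|011⟩ + (1/√8)i|100⟩ + (1/√8)i|101⟩ + (-0.25 + 0.25i)|110⟩ + (-0.25 + 0.25i)|111⟩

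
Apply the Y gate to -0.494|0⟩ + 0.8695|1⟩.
-0.8695i|0⟩ - 0.494i|1⟩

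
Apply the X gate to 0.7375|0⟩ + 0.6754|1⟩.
0.6754|0⟩ + 0.7375|1⟩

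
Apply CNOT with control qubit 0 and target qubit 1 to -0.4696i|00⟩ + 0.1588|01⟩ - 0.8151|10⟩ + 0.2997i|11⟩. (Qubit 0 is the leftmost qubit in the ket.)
-0.4696i|00⟩ + 0.1588|01⟩ + 0.2997i|10⟩ - 0.8151|11⟩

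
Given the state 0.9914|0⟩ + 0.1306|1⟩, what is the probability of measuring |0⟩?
0.9829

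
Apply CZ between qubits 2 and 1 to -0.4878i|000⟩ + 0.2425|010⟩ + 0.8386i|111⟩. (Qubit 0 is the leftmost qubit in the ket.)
-0.4878i|000⟩ + 0.2425|010⟩ - 0.8386i|111⟩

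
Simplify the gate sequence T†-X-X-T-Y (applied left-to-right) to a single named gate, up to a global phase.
Y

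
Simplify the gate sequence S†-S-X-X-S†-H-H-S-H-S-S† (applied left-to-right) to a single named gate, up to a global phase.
H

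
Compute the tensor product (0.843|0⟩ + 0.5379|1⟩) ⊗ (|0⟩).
0.843|00⟩ + 0.5379|10⟩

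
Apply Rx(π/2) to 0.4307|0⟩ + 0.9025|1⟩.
(0.3046 - 0.6382i)|0⟩ + (0.6382 - 0.3046i)|1⟩

Rx(π/2) = [[cos(θ/2), −i·sin(θ/2)], [−i·sin(θ/2), cos(θ/2)]]; θ = π/2, cos(θ/2) ≈ 0.707107, sin(θ/2) ≈ 0.707107.
With a = amp(|0⟩) = 0.4307 and b = amp(|1⟩) = 0.9025:
new amp(|0⟩) = (0.707107)·a + (-0.707107i)·b = (0.3046 - 0.6382i)
new amp(|1⟩) = (-0.707107i)·a + (0.707107)·b = (0.6382 - 0.3046i)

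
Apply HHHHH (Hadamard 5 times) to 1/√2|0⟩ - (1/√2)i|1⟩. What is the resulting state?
(1/2 - (1/2)i)|0⟩ + (1/2 + (1/2)i)|1⟩

H² = I, so H^5 = H: a single Hadamard. With (a, b) = (1/√2, -(1/√2)i), H gives ((a + b)/√2, (a − b)/√2) = ((1/2 - (1/2)i), (1/2 + (1/2)i)).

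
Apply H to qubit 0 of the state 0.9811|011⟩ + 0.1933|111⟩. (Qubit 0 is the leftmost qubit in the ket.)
0.8304|011⟩ + 0.5571|111⟩

H on qubit 0 mixes each pair of kets that differ only in qubit 0: amplitudes (a, b) of (|…0…⟩, |…1…⟩) become ((a + b)/√2, (a − b)/√2). Kets absent from the input have amplitude 0.
(|011⟩, |111⟩): (a, b) = (0.9811, 0.1933) → (0.8304, 0.5571)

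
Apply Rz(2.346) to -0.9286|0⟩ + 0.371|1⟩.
(-0.3597 + 0.8561i)|0⟩ + (0.1437 + 0.342i)|1⟩

Rz(2.346) = [[e^(−iθ/2), 0], [0, e^(iθ/2)]] with e^(±iθ/2) = cos(θ/2) ± i·sin(θ/2); θ = 2.346, cos(θ/2) ≈ 0.387388, sin(θ/2) ≈ 0.921917.
With a = amp(|0⟩) = -0.9286 and b = amp(|1⟩) = 0.371:
new amp(|0⟩) = (0.387388 - 0.921917i)·a = (-0.3597 + 0.8561i)
new amp(|1⟩) = (0.387388 + 0.921917i)·b = (0.1437 + 0.342i)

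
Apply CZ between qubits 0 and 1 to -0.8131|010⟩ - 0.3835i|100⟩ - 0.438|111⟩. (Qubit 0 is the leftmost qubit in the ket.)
-0.8131|010⟩ - 0.3835i|100⟩ + 0.438|111⟩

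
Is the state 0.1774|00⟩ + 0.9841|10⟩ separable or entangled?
Separable

Writing the state as a|00⟩ + b|01⟩ + c|10⟩ + d|11⟩, it is a product state iff ad − bc = 0.
Here (a, b, c, d) = (0.1774, 0, 0.9841, 0): ad − bc = (0.1774)(0) − (0)(0.9841) = 0, so the state is separable.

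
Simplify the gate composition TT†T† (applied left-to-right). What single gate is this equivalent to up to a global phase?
T†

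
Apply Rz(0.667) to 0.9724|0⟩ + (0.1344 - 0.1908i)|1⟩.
(0.9188 - 0.3183i)|0⟩ + (0.1895 - 0.1363i)|1⟩

Rz(0.667) = [[e^(−iθ/2), 0], [0, e^(iθ/2)]] with e^(±iθ/2) = cos(θ/2) ± i·sin(θ/2); θ = 0.667, cos(θ/2) ≈ 0.944902, sin(θ/2) ≈ 0.327352.
With a = amp(|0⟩) = 0.9724 and b = amp(|1⟩) = (0.1344 - 0.1908i):
new amp(|0⟩) = (0.944902 - 0.327352i)·a = (0.9188 - 0.3183i)
new amp(|1⟩) = (0.944902 + 0.327352i)·b = (0.1895 - 0.1363i)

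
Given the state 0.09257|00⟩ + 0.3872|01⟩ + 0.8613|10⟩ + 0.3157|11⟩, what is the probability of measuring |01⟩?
0.1499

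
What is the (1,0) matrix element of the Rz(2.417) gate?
0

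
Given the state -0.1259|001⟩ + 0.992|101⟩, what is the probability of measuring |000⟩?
0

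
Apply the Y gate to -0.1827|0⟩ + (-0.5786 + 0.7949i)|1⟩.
(0.7949 + 0.5786i)|0⟩ - 0.1827i|1⟩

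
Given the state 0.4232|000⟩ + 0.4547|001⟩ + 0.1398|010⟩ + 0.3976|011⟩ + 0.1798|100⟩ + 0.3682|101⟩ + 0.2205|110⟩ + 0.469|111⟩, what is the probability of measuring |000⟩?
0.1791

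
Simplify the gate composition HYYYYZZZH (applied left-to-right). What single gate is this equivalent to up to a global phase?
X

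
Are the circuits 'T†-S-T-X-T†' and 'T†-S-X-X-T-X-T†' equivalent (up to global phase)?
Yes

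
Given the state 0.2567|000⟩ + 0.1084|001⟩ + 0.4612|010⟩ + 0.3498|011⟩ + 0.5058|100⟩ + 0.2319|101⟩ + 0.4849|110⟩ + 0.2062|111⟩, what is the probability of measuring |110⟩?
0.2351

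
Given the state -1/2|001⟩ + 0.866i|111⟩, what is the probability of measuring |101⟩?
0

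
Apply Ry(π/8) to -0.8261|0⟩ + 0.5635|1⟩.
-0.9202|0⟩ + 0.3915|1⟩

Ry(π/8) = [[cos(θ/2), −sin(θ/2)], [sin(θ/2), cos(θ/2)]]; θ = π/8, cos(θ/2) ≈ 0.980785, sin(θ/2) ≈ 0.19509.
With a = amp(|0⟩) = -0.8261 and b = amp(|1⟩) = 0.5635:
new amp(|0⟩) = (0.980785)·a + (-0.19509)·b = -0.9202
new amp(|1⟩) = (0.19509)·a + (0.980785)·b = 0.3915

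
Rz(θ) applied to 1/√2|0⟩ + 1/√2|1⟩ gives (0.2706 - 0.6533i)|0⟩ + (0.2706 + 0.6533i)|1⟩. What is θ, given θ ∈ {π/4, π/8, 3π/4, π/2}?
3π/4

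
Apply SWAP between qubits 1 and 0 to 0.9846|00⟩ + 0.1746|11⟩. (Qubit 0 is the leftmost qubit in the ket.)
0.9846|00⟩ + 0.1746|11⟩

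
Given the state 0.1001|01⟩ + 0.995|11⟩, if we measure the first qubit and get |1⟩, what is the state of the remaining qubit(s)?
|1⟩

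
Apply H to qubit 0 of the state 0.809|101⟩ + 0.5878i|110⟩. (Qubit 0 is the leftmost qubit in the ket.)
0.572|001⟩ + 0.4156i|010⟩ - 0.572|101⟩ - 0.4156i|110⟩

H on qubit 0 mixes each pair of kets that differ only in qubit 0: amplitudes (a, b) of (|…0…⟩, |…1…⟩) become ((a + b)/√2, (a − b)/√2). Kets absent from the input have amplitude 0.
(|001⟩, |101⟩): (a, b) = (0, 0.809) → (0.572, -0.572)
(|010⟩, |110⟩): (a, b) = (0, 0.5878i) → (0.4156i, -0.4156i)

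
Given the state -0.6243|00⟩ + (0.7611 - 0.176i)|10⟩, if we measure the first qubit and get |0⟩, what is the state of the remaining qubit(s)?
-|0⟩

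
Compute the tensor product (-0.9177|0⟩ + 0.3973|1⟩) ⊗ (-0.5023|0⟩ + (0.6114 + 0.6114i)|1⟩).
0.461|00⟩ + (-0.5611 - 0.5611i)|01⟩ - 0.1996|10⟩ + (0.2429 + 0.2429i)|11⟩

amp(|b₁b₂…⟩) = product of the factor amplitudes for bits b₁, b₂, …; only kets whose every factor amplitude is nonzero survive.
|00⟩: (-0.9177)(-0.5023) = 0.461
|01⟩: (-0.9177)(0.6114 + 0.6114i) = (-0.5611 - 0.5611i)
|10⟩: (0.3973)(-0.5023) = -0.1996
|11⟩: (0.3973)(0.6114 + 0.6114i) = (0.2429 + 0.2429i)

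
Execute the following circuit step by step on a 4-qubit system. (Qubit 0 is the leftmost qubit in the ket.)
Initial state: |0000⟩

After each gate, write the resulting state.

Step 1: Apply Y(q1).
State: i|0100⟩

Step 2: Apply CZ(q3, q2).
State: i|0100⟩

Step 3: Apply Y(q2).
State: -|0110⟩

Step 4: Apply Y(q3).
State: -i|0111⟩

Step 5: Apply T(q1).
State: (1/√2 - (1/√2)i)|0111⟩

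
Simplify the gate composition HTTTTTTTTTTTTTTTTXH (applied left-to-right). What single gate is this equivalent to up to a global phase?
Z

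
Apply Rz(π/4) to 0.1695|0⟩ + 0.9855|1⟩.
(0.1566 - 0.06486i)|0⟩ + (0.9105 + 0.3771i)|1⟩

Rz(π/4) = [[e^(−iθ/2), 0], [0, e^(iθ/2)]] with e^(±iθ/2) = cos(θ/2) ± i·sin(θ/2); θ = π/4, cos(θ/2) ≈ 0.92388, sin(θ/2) ≈ 0.382683.
With a = amp(|0⟩) = 0.1695 and b = amp(|1⟩) = 0.9855:
new amp(|0⟩) = (0.92388 - 0.382683i)·a = (0.1566 - 0.06486i)
new amp(|1⟩) = (0.92388 + 0.382683i)·b = (0.9105 + 0.3771i)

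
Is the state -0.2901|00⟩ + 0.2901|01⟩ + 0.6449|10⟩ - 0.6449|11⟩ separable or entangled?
Separable

Writing the state as a|00⟩ + b|01⟩ + c|10⟩ + d|11⟩, it is a product state iff ad − bc = 0.
Here (a, b, c, d) = (-0.2901, 0.2901, 0.6449, -0.6449): ad − bc = (-0.2901)(-0.6449) − (0.2901)(0.6449) = 0, so the state is separable.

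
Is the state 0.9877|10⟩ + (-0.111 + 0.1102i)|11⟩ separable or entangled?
Separable

Writing the state as a|00⟩ + b|01⟩ + c|10⟩ + d|11⟩, it is a product state iff ad − bc = 0.
Here (a, b, c, d) = (0, 0, 0.9877, (-0.111 + 0.1102i)): ad − bc = (0)(-0.111 + 0.1102i) − (0)(0.9877) = 0, so the state is separable.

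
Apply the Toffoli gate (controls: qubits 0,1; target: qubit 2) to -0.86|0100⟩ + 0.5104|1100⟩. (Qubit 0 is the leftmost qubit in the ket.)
-0.86|0100⟩ + 0.5104|1110⟩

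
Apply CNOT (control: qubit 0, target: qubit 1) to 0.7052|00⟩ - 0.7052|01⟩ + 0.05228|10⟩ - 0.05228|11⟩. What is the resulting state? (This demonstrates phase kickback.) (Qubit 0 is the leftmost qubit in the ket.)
0.7052|00⟩ - 0.7052|01⟩ - 0.05228|10⟩ + 0.05228|11⟩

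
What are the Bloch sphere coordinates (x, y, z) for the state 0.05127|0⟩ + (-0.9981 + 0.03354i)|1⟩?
(-0.1023, 0.003439, -0.9947)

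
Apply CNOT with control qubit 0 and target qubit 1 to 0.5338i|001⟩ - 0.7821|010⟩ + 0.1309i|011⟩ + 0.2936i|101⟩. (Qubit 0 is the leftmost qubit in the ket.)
0.5338i|001⟩ - 0.7821|010⟩ + 0.1309i|011⟩ + 0.2936i|111⟩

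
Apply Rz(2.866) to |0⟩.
(0.1374 - 0.9905i)|0⟩

Rz(2.866) = [[e^(−iθ/2), 0], [0, e^(iθ/2)]] with e^(±iθ/2) = cos(θ/2) ± i·sin(θ/2); θ = 2.866, cos(θ/2) ≈ 0.137361, sin(θ/2) ≈ 0.990521.
With a = amp(|0⟩) = 1 and b = amp(|1⟩) = 0:
new amp(|0⟩) = (0.137361 - 0.990521i)·a = (0.1374 - 0.9905i)
new amp(|1⟩) = (0.137361 + 0.990521i)·b = 0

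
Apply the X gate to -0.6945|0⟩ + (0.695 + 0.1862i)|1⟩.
(0.695 + 0.1862i)|0⟩ - 0.6945|1⟩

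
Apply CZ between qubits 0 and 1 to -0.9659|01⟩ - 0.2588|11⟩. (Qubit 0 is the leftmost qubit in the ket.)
-0.9659|01⟩ + 0.2588|11⟩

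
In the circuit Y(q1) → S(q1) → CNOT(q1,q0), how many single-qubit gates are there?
2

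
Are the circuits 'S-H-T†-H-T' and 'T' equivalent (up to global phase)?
No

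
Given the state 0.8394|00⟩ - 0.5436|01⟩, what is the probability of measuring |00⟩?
0.7046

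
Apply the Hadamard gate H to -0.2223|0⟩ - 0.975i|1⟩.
(-0.1572 - 0.6894i)|0⟩ + (-0.1572 + 0.6894i)|1⟩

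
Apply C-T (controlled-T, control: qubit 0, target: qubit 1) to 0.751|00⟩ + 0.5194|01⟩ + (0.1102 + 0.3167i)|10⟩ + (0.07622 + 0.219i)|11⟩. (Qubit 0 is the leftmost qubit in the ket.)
0.751|00⟩ + 0.5194|01⟩ + (0.1102 + 0.3167i)|10⟩ + (-0.101 + 0.2088i)|11⟩

C-T leaves the control-|0⟩ kets |00⟩, |01⟩ unchanged and applies T to qubit 1 on the control-|1⟩ pair (|10⟩, |11⟩).
T = [[1, 0], [0, (1/√2 + (1/√2)i)]].
With a = amp(|10⟩) = (0.1102 + 0.3167i) and b = amp(|11⟩) = (0.07622 + 0.219i):
new amp(|10⟩) = (1)·a = (0.1102 + 0.3167i)
new amp(|11⟩) = (1/√2 + (1/√2)i)·b = (-0.101 + 0.2088i)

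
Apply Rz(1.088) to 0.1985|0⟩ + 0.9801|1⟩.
(0.1698 - 0.1027i)|0⟩ + (0.8386 + 0.5073i)|1⟩

Rz(1.088) = [[e^(−iθ/2), 0], [0, e^(iθ/2)]] with e^(±iθ/2) = cos(θ/2) ± i·sin(θ/2); θ = 1.088, cos(θ/2) ≈ 0.855645, sin(θ/2) ≈ 0.517563.
With a = amp(|0⟩) = 0.1985 and b = amp(|1⟩) = 0.9801:
new amp(|0⟩) = (0.855645 - 0.517563i)·a = (0.1698 - 0.1027i)
new amp(|1⟩) = (0.855645 + 0.517563i)·b = (0.8386 + 0.5073i)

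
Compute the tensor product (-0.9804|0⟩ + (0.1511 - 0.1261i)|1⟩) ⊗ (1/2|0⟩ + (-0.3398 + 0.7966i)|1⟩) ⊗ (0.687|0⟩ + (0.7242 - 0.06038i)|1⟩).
-0.3368|000⟩ + (-0.355 + 0.0296i)|001⟩ + (0.2289 - 0.5365i)|010⟩ + (0.1941 - 0.5857i)|011⟩ + (0.0519 - 0.04332i)|100⟩ + (0.05091 - 0.05022i)|101⟩ + (0.03374 + 0.1121i)|110⟩ + (0.04542 + 0.1152i)|111⟩

amp(|b₁b₂…⟩) = product of the factor amplitudes for bits b₁, b₂, …; only kets whose every factor amplitude is nonzero survive.
|000⟩: (-0.9804)(1/2)(0.687) = -0.3368
|001⟩: (-0.9804)(1/2)(0.7242 - 0.06038i) = (-0.355 + 0.0296i)
|010⟩: (-0.9804)(-0.3398 + 0.7966i)(0.687) = (0.2289 - 0.5365i)
|011⟩: (-0.9804)(-0.3398 + 0.7966i)(0.7242 - 0.06038i) = (0.1941 - 0.5857i)
|100⟩: (0.1511 - 0.1261i)(1/2)(0.687) = (0.0519 - 0.04332i)
|101⟩: (0.1511 - 0.1261i)(1/2)(0.7242 - 0.06038i) = (0.05091 - 0.05022i)
|110⟩: (0.1511 - 0.1261i)(-0.3398 + 0.7966i)(0.687) = (0.03374 + 0.1121i)
|111⟩: (0.1511 - 0.1261i)(-0.3398 + 0.7966i)(0.7242 - 0.06038i) = (0.04542 + 0.1152i)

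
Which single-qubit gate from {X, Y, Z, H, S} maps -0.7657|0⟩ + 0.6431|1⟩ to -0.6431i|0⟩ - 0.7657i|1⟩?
Y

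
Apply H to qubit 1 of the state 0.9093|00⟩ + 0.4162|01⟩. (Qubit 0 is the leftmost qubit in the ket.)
0.9373|00⟩ + 0.3487|01⟩

H on qubit 1 mixes each pair of kets that differ only in qubit 1: amplitudes (a, b) of (|…0…⟩, |…1…⟩) become ((a + b)/√2, (a − b)/√2). Kets absent from the input have amplitude 0.
(|00⟩, |01⟩): (a, b) = (0.9093, 0.4162) → (0.9373, 0.3487)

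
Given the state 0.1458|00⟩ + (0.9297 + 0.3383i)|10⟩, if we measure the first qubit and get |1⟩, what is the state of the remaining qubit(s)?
(0.9397 + 0.3419i)|0⟩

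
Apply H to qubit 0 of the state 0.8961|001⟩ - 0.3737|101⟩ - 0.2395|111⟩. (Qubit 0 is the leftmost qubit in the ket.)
0.3694|001⟩ - 0.1694|011⟩ + 0.8979|101⟩ + 0.1694|111⟩

H on qubit 0 mixes each pair of kets that differ only in qubit 0: amplitudes (a, b) of (|…0…⟩, |…1…⟩) become ((a + b)/√2, (a − b)/√2). Kets absent from the input have amplitude 0.
(|001⟩, |101⟩): (a, b) = (0.8961, -0.3737) → (0.3694, 0.8979)
(|011⟩, |111⟩): (a, b) = (0, -0.2395) → (-0.1694, 0.1694)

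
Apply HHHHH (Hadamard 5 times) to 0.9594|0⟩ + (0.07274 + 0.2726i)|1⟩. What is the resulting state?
(0.7298 + 0.1928i)|0⟩ + (0.627 - 0.1928i)|1⟩

H² = I, so H^5 = H: a single Hadamard. With (a, b) = (0.9594, (0.07274 + 0.2726i)), H gives ((a + b)/√2, (a − b)/√2) = ((0.7298 + 0.1928i), (0.627 - 0.1928i)).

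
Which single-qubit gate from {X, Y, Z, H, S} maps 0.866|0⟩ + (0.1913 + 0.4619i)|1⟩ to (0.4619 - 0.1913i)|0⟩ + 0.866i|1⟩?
Y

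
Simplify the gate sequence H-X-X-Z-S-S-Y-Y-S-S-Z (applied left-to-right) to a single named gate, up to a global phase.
H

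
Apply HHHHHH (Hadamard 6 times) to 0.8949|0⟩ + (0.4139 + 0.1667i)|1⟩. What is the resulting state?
0.8949|0⟩ + (0.4139 + 0.1667i)|1⟩

H² = I, so an even number of Hadamards cancels: H^6 = I and the state is unchanged.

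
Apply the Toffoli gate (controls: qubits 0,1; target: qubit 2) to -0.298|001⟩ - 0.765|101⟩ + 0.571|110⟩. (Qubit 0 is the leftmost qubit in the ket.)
-0.298|001⟩ - 0.765|101⟩ + 0.571|111⟩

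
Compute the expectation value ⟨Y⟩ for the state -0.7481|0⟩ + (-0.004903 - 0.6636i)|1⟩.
0.9929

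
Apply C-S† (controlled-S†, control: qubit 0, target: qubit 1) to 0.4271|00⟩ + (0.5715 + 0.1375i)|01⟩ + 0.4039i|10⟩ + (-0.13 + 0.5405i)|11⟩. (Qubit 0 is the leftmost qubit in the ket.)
0.4271|00⟩ + (0.5715 + 0.1375i)|01⟩ + 0.4039i|10⟩ + (0.5405 + 0.13i)|11⟩

C-S† leaves the control-|0⟩ kets |00⟩, |01⟩ unchanged and applies S† to qubit 1 on the control-|1⟩ pair (|10⟩, |11⟩).
S† = [[1, 0], [0, -i]].
With a = amp(|10⟩) = 0.4039i and b = amp(|11⟩) = (-0.13 + 0.5405i):
new amp(|10⟩) = (1)·a = 0.4039i
new amp(|11⟩) = (-i)·b = (0.5405 + 0.13i)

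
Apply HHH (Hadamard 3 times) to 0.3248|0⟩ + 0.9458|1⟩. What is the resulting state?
0.8984|0⟩ - 0.4391|1⟩

H² = I, so H^3 = H: a single Hadamard. With (a, b) = (0.3248, 0.9458), H gives ((a + b)/√2, (a − b)/√2) = (0.8984, -0.4391).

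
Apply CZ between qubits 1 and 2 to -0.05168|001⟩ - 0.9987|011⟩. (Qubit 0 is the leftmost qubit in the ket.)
-0.05168|001⟩ + 0.9987|011⟩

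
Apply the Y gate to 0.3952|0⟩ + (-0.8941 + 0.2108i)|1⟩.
(0.2108 + 0.8941i)|0⟩ + 0.3952i|1⟩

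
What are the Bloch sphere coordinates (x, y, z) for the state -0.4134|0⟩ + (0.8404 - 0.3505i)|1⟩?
(-0.6948, 0.2898, -0.6582)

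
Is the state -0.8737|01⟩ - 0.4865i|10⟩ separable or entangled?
Entangled

Writing the state as a|00⟩ + b|01⟩ + c|10⟩ + d|11⟩, it is a product state iff ad − bc = 0.
Here (a, b, c, d) = (0, -0.8737, -0.4865i, 0): ad − bc = (0)(0) − (-0.8737)(-0.4865i) = -0.4251i ≠ 0, so the state is entangled.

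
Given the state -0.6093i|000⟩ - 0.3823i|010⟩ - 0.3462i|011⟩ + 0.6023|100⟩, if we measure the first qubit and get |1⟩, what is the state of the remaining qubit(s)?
|00⟩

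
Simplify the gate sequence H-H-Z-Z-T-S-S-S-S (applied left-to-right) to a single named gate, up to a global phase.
T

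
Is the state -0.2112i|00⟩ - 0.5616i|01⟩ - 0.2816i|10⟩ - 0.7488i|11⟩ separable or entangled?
Separable

Writing the state as a|00⟩ + b|01⟩ + c|10⟩ + d|11⟩, it is a product state iff ad − bc = 0.
Here (a, b, c, d) = (-0.2112i, -0.5616i, -0.2816i, -0.7488i): ad − bc = (-0.2112i)(-0.7488i) − (-0.5616i)(-0.2816i) = 0, so the state is separable.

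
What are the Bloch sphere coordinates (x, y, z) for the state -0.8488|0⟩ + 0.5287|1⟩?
(-0.8975, 0, 0.4409)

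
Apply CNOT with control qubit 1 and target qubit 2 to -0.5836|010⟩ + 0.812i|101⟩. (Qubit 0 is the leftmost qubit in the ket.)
-0.5836|011⟩ + 0.812i|101⟩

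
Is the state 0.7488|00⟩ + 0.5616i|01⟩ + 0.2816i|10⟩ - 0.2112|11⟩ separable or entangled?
Separable

Writing the state as a|00⟩ + b|01⟩ + c|10⟩ + d|11⟩, it is a product state iff ad − bc = 0.
Here (a, b, c, d) = (0.7488, 0.5616i, 0.2816i, -0.2112): ad − bc = (0.7488)(-0.2112) − (0.5616i)(0.2816i) = 0, so the state is separable.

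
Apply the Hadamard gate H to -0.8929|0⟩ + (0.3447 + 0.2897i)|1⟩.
(-0.3876 + 0.2048i)|0⟩ + (-0.8751 - 0.2048i)|1⟩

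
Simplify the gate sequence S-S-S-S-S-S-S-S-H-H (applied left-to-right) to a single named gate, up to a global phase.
I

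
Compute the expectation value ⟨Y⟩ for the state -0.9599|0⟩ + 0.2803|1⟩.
0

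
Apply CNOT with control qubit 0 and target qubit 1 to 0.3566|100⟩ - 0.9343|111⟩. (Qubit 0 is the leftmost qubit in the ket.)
-0.9343|101⟩ + 0.3566|110⟩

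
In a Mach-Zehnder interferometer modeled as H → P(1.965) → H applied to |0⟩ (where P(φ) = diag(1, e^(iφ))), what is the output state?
(0.308 + 0.4617i)|0⟩ + (0.692 - 0.4617i)|1⟩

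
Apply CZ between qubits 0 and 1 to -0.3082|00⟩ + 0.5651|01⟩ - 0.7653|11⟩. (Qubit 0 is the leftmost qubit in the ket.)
-0.3082|00⟩ + 0.5651|01⟩ + 0.7653|11⟩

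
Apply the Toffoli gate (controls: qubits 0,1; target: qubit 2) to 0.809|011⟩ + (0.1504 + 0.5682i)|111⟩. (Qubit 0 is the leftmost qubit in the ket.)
0.809|011⟩ + (0.1504 + 0.5682i)|110⟩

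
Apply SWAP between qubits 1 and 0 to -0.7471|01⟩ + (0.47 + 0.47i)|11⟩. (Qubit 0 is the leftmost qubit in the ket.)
-0.7471|10⟩ + (0.47 + 0.47i)|11⟩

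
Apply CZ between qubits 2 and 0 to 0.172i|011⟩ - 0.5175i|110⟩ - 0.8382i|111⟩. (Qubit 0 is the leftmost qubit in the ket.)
0.172i|011⟩ - 0.5175i|110⟩ + 0.8382i|111⟩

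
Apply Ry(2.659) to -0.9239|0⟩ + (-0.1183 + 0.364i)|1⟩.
(-0.1059 - 0.3535i)|0⟩ + (-0.9254 + 0.08698i)|1⟩

Ry(2.659) = [[cos(θ/2), −sin(θ/2)], [sin(θ/2), cos(θ/2)]]; θ = 2.659, cos(θ/2) ≈ 0.238962, sin(θ/2) ≈ 0.971029.
With a = amp(|0⟩) = -0.9239 and b = amp(|1⟩) = (-0.1183 + 0.364i):
new amp(|0⟩) = (0.238962)·a + (-0.971029)·b = (-0.1059 - 0.3535i)
new amp(|1⟩) = (0.971029)·a + (0.238962)·b = (-0.9254 + 0.08698i)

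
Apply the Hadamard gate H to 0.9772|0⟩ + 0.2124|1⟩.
0.8412|0⟩ + 0.5408|1⟩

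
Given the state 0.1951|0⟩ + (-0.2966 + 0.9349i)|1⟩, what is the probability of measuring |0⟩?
0.03806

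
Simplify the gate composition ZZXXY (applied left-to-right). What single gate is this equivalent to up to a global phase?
Y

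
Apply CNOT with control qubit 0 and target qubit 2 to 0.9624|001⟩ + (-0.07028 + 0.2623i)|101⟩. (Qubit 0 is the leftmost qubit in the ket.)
0.9624|001⟩ + (-0.07028 + 0.2623i)|100⟩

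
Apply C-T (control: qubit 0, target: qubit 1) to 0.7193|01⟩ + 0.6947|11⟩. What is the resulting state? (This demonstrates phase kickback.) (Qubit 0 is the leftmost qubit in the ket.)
0.7193|01⟩ + (0.4912 + 0.4912i)|11⟩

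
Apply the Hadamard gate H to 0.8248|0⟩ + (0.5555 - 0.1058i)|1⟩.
(0.976 - 0.07481i)|0⟩ + (0.1904 + 0.07481i)|1⟩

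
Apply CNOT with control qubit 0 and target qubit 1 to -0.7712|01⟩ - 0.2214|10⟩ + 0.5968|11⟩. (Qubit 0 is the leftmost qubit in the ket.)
-0.7712|01⟩ + 0.5968|10⟩ - 0.2214|11⟩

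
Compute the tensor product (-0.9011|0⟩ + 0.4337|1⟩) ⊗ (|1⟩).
-0.9011|01⟩ + 0.4337|11⟩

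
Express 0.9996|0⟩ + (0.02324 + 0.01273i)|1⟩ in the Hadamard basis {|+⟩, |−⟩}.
(0.7233 + 0.009001i)|+⟩ + (0.6904 - 0.009001i)|−⟩

With |ψ⟩ = α|0⟩ + β|1⟩, the Hadamard-basis coefficients are ⟨+|ψ⟩ = (α + β)/√2 and ⟨−|ψ⟩ = (α − β)/√2.
Here α = 0.9996, β = (0.02324 + 0.01273i): (α + β)/√2 = (0.7233 + 0.009001i), (α − β)/√2 = (0.6904 - 0.009001i).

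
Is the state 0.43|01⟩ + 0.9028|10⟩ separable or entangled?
Entangled

Writing the state as a|00⟩ + b|01⟩ + c|10⟩ + d|11⟩, it is a product state iff ad − bc = 0.
Here (a, b, c, d) = (0, 0.43, 0.9028, 0): ad − bc = (0)(0) − (0.43)(0.9028) = -0.3882 ≠ 0, so the state is entangled.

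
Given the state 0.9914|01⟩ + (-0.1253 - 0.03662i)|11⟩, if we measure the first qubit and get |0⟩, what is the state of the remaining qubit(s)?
|1⟩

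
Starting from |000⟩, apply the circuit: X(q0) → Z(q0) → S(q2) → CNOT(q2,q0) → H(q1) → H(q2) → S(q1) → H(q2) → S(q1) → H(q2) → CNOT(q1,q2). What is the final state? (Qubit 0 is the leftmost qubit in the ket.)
-1/2|100⟩ - 1/2|101⟩ + 1/2|110⟩ + 1/2|111⟩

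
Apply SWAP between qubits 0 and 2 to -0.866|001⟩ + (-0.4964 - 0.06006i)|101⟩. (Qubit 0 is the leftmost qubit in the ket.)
-0.866|100⟩ + (-0.4964 - 0.06006i)|101⟩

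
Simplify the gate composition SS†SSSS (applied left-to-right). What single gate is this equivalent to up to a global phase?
I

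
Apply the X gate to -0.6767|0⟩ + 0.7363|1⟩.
0.7363|0⟩ - 0.6767|1⟩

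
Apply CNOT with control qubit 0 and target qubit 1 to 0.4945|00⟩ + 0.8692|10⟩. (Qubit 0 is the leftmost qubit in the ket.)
0.4945|00⟩ + 0.8692|11⟩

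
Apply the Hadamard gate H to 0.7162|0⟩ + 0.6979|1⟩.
0.9999|0⟩ + 0.01294|1⟩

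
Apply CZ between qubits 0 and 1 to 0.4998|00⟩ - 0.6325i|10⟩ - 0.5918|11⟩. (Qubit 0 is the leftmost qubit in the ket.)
0.4998|00⟩ - 0.6325i|10⟩ + 0.5918|11⟩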